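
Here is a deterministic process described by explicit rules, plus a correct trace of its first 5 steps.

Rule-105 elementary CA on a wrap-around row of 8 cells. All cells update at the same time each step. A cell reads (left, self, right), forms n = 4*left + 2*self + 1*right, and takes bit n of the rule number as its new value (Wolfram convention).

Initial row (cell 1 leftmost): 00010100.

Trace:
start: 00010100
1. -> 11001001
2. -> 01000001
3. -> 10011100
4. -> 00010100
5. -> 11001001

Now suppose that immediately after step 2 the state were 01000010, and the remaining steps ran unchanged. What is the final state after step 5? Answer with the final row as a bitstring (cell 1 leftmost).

01111110

state after step 2 := 01000010
3. -> 00011000
4. -> 11011011
5. -> 01111110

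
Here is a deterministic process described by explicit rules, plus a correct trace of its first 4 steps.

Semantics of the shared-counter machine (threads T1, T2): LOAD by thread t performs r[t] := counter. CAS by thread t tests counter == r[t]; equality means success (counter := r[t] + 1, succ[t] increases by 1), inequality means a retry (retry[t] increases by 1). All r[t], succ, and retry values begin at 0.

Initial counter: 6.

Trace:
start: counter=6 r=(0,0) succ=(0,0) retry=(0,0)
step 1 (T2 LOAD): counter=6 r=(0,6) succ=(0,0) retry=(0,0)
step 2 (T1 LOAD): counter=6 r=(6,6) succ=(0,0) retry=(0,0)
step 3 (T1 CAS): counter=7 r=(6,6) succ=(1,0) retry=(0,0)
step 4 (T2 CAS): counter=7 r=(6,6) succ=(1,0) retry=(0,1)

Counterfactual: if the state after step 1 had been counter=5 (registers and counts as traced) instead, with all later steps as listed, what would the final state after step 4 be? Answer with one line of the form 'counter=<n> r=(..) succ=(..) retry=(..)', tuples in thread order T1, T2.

state after step 1 := counter=5 r=(0,6) succ=(0,0) retry=(0,0)
step 2 (T1 LOAD): counter=5 r=(5,6) succ=(0,0) retry=(0,0)
step 3 (T1 CAS): counter=6 r=(5,6) succ=(1,0) retry=(0,0)
step 4 (T2 CAS): counter=7 r=(5,6) succ=(1,1) retry=(0,0)

counter=7 r=(5,6) succ=(1,1) retry=(0,0)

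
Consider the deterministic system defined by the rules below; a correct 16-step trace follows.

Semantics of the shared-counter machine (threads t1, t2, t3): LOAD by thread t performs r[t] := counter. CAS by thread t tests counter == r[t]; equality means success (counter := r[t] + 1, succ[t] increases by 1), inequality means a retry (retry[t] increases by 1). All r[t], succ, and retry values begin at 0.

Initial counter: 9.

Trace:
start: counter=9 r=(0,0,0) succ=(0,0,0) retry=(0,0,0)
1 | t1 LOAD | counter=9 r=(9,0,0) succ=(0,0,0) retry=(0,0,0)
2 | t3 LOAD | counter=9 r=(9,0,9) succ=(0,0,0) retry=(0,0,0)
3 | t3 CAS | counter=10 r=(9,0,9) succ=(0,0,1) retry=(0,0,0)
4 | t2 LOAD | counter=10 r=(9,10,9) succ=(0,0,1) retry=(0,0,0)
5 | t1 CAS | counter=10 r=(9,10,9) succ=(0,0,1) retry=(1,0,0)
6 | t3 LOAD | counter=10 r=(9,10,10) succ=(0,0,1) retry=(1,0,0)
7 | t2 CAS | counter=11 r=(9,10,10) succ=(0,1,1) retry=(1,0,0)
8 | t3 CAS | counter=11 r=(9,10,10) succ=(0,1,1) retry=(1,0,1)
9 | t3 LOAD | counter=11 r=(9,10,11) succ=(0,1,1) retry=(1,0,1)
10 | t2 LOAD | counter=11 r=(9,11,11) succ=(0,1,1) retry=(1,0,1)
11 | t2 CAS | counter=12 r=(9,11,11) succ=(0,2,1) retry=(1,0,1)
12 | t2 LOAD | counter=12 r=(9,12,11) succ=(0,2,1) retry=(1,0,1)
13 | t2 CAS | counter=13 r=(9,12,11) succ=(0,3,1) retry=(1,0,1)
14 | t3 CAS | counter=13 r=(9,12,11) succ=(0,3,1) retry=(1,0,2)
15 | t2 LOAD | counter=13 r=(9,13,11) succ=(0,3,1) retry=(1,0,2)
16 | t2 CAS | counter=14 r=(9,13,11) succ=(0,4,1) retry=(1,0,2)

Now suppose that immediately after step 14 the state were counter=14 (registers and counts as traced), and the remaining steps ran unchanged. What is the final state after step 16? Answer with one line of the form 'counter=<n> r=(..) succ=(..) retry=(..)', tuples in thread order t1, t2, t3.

counter=15 r=(9,14,11) succ=(0,4,1) retry=(1,0,2)

state after step 14 := counter=14 r=(9,12,11) succ=(0,3,1) retry=(1,0,2)
15 | t2 LOAD | counter=14 r=(9,14,11) succ=(0,3,1) retry=(1,0,2)
16 | t2 CAS | counter=15 r=(9,14,11) succ=(0,4,1) retry=(1,0,2)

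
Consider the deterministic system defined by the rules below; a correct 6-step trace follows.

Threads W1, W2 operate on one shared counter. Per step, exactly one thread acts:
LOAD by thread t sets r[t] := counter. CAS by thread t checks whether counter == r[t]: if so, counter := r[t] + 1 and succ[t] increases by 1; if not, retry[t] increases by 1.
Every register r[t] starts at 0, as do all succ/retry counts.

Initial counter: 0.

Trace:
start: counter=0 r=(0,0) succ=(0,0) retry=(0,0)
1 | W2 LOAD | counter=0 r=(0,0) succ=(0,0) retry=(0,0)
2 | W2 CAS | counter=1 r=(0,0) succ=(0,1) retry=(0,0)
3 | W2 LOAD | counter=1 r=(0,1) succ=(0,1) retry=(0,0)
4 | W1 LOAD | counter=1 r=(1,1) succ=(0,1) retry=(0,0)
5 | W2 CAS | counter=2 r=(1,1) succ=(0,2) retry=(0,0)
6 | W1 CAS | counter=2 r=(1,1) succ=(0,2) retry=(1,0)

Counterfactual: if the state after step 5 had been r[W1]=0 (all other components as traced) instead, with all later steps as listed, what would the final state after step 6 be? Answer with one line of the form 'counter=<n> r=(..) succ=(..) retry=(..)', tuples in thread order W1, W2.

state after step 5 := counter=2 r=(0,1) succ=(0,2) retry=(0,0)
6 | W1 CAS | counter=2 r=(0,1) succ=(0,2) retry=(1,0)

counter=2 r=(0,1) succ=(0,2) retry=(1,0)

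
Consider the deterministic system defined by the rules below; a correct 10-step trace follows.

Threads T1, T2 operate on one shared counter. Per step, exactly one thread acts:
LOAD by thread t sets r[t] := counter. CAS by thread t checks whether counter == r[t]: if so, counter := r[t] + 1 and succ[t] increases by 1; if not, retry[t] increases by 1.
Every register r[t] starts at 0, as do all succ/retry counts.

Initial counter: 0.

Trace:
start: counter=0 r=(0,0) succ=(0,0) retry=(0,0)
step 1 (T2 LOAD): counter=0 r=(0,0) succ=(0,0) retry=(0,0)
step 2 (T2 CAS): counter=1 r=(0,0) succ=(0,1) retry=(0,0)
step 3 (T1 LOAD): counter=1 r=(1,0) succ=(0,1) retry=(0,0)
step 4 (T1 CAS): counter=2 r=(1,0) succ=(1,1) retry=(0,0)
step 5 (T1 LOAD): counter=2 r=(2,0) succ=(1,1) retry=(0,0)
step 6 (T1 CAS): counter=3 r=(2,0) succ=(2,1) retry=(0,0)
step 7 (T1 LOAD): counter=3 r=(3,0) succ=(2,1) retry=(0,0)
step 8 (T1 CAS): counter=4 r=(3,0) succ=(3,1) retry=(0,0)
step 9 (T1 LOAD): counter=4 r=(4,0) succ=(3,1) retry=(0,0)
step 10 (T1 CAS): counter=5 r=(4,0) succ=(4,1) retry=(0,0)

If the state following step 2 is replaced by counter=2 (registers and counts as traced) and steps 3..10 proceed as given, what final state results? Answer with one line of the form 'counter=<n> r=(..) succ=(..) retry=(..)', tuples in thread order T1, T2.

counter=6 r=(5,0) succ=(4,1) retry=(0,0)

state after step 2 := counter=2 r=(0,0) succ=(0,1) retry=(0,0)
step 3 (T1 LOAD): counter=2 r=(2,0) succ=(0,1) retry=(0,0)
step 4 (T1 CAS): counter=3 r=(2,0) succ=(1,1) retry=(0,0)
step 5 (T1 LOAD): counter=3 r=(3,0) succ=(1,1) retry=(0,0)
step 6 (T1 CAS): counter=4 r=(3,0) succ=(2,1) retry=(0,0)
step 7 (T1 LOAD): counter=4 r=(4,0) succ=(2,1) retry=(0,0)
step 8 (T1 CAS): counter=5 r=(4,0) succ=(3,1) retry=(0,0)
step 9 (T1 LOAD): counter=5 r=(5,0) succ=(3,1) retry=(0,0)
step 10 (T1 CAS): counter=6 r=(5,0) succ=(4,1) retry=(0,0)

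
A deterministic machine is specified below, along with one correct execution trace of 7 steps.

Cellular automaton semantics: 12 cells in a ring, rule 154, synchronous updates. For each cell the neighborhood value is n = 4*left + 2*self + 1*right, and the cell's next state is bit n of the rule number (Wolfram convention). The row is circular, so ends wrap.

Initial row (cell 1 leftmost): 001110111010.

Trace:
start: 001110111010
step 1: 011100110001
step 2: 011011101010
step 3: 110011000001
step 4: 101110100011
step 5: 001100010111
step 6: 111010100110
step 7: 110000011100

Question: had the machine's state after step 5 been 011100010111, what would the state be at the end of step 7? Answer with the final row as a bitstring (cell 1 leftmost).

state after step 5 := 011100010111
step 6: 011010100110
step 7: 110000011101

110000011101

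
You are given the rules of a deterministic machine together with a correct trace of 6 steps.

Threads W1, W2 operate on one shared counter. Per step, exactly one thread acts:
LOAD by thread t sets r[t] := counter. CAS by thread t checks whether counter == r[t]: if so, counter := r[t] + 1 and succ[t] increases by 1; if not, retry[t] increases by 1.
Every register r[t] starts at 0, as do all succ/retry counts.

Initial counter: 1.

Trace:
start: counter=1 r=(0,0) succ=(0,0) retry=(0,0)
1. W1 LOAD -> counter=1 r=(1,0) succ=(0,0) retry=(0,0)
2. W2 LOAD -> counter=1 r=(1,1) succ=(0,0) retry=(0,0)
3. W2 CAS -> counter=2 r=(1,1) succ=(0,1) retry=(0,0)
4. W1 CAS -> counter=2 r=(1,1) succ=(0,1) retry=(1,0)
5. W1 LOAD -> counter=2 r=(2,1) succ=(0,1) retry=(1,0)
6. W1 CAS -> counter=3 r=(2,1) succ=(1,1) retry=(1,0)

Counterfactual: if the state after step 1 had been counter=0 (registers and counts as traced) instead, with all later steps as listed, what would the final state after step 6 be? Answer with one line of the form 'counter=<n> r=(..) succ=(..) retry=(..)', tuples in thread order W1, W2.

counter=3 r=(2,0) succ=(2,1) retry=(0,0)

state after step 1 := counter=0 r=(1,0) succ=(0,0) retry=(0,0)
2. W2 LOAD -> counter=0 r=(1,0) succ=(0,0) retry=(0,0)
3. W2 CAS -> counter=1 r=(1,0) succ=(0,1) retry=(0,0)
4. W1 CAS -> counter=2 r=(1,0) succ=(1,1) retry=(0,0)
5. W1 LOAD -> counter=2 r=(2,0) succ=(1,1) retry=(0,0)
6. W1 CAS -> counter=3 r=(2,0) succ=(2,1) retry=(0,0)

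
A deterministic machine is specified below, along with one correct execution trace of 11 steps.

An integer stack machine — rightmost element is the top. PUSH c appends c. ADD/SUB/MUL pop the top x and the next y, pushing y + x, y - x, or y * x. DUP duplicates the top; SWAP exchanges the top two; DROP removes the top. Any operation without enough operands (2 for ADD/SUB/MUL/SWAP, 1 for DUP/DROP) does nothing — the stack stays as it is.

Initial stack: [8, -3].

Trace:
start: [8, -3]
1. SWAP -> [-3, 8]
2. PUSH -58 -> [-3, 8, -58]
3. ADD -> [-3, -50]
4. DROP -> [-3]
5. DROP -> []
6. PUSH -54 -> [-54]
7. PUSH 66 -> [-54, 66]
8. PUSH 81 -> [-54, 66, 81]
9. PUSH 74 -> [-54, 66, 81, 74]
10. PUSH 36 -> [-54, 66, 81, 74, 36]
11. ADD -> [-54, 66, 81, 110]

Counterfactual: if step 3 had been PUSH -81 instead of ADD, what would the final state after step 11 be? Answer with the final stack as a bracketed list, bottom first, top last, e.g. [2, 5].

[-3, 8, -54, 66, 81, 110]

(re-executing from step 3 with the substitution; state before step 3: [-3, 8, -58])
3. PUSH -81 -> [-3, 8, -58, -81]
4. DROP -> [-3, 8, -58]
5. DROP -> [-3, 8]
6. PUSH -54 -> [-3, 8, -54]
7. PUSH 66 -> [-3, 8, -54, 66]
8. PUSH 81 -> [-3, 8, -54, 66, 81]
9. PUSH 74 -> [-3, 8, -54, 66, 81, 74]
10. PUSH 36 -> [-3, 8, -54, 66, 81, 74, 36]
11. ADD -> [-3, 8, -54, 66, 81, 110]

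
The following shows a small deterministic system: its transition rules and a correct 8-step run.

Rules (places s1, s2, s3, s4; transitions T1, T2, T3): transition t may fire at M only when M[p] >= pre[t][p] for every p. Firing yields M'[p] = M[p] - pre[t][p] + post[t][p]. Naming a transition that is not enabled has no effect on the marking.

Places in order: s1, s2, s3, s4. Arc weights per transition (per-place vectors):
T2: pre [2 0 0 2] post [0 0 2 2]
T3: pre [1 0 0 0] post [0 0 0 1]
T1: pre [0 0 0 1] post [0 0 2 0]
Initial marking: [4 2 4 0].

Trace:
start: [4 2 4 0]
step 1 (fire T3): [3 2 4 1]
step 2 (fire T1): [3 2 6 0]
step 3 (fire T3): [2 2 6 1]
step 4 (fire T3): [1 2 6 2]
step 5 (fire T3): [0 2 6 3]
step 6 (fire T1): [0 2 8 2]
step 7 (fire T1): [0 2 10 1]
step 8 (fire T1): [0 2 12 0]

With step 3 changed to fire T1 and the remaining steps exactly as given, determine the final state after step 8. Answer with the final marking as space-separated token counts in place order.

1 2 10 0

(re-executing from step 3 with the substitution; state before step 3: [3 2 6 0])
step 3 (fire T1): [3 2 6 0]
step 4 (fire T3): [2 2 6 1]
step 5 (fire T3): [1 2 6 2]
step 6 (fire T1): [1 2 8 1]
step 7 (fire T1): [1 2 10 0]
step 8 (fire T1): [1 2 10 0]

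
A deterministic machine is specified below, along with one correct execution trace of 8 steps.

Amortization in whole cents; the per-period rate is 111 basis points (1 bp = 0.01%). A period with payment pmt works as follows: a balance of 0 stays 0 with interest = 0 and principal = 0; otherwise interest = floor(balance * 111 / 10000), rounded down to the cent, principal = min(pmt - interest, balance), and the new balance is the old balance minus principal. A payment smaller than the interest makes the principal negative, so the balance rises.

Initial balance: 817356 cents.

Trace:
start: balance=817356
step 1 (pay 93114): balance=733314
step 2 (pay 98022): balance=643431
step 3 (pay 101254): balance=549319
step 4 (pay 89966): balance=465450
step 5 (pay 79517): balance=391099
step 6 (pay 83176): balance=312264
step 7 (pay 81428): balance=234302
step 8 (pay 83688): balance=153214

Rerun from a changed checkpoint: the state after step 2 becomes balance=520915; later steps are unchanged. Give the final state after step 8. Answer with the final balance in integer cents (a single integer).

state after step 2 := balance=520915
step 3 (pay 101254): balance=425443
step 4 (pay 89966): balance=340199
step 5 (pay 79517): balance=264458
step 6 (pay 83176): balance=184217
step 7 (pay 81428): balance=104833
step 8 (pay 83688): balance=22308

22308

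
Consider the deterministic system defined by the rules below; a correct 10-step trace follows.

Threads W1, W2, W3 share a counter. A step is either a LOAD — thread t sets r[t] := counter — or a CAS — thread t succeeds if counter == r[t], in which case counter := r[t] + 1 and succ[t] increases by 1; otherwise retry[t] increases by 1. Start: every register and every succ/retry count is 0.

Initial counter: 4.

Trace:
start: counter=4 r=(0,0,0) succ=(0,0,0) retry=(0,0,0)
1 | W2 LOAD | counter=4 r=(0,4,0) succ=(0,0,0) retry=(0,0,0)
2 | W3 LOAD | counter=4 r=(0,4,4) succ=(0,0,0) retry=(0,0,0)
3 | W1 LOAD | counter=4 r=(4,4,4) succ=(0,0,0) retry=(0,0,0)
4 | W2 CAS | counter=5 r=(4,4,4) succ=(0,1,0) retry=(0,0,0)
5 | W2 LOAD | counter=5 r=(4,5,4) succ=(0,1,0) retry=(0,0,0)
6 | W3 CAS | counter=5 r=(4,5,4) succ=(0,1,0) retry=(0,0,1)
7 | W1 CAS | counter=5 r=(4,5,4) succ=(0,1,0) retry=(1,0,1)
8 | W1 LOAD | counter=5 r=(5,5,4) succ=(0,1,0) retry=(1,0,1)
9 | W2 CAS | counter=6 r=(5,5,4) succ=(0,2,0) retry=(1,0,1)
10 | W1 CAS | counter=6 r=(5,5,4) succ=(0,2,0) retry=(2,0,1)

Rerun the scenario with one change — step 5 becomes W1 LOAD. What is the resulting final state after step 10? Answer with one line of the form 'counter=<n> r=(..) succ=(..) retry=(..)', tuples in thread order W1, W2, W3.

counter=7 r=(6,4,4) succ=(2,1,0) retry=(0,1,1)

(re-executing from step 5 with the substitution; state before step 5: counter=5 r=(4,4,4) succ=(0,1,0) retry=(0,0,0))
5 | W1 LOAD | counter=5 r=(5,4,4) succ=(0,1,0) retry=(0,0,0)
6 | W3 CAS | counter=5 r=(5,4,4) succ=(0,1,0) retry=(0,0,1)
7 | W1 CAS | counter=6 r=(5,4,4) succ=(1,1,0) retry=(0,0,1)
8 | W1 LOAD | counter=6 r=(6,4,4) succ=(1,1,0) retry=(0,0,1)
9 | W2 CAS | counter=6 r=(6,4,4) succ=(1,1,0) retry=(0,1,1)
10 | W1 CAS | counter=7 r=(6,4,4) succ=(2,1,0) retry=(0,1,1)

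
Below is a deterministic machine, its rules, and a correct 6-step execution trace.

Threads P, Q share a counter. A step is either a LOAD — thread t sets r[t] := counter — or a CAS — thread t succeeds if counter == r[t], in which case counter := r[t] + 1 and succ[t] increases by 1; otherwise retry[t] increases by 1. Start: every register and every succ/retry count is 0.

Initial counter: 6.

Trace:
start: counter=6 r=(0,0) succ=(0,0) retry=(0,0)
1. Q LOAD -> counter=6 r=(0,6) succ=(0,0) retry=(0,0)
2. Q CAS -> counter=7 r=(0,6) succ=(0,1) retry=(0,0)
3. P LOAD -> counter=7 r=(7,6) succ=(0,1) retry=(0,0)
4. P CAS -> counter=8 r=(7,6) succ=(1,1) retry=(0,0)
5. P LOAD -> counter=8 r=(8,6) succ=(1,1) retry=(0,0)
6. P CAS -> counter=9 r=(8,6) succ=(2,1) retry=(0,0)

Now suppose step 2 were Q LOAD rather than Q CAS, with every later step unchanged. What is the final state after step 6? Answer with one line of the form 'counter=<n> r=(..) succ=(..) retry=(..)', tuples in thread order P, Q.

(re-executing from step 2 with the substitution; state before step 2: counter=6 r=(0,6) succ=(0,0) retry=(0,0))
2. Q LOAD -> counter=6 r=(0,6) succ=(0,0) retry=(0,0)
3. P LOAD -> counter=6 r=(6,6) succ=(0,0) retry=(0,0)
4. P CAS -> counter=7 r=(6,6) succ=(1,0) retry=(0,0)
5. P LOAD -> counter=7 r=(7,6) succ=(1,0) retry=(0,0)
6. P CAS -> counter=8 r=(7,6) succ=(2,0) retry=(0,0)

counter=8 r=(7,6) succ=(2,0) retry=(0,0)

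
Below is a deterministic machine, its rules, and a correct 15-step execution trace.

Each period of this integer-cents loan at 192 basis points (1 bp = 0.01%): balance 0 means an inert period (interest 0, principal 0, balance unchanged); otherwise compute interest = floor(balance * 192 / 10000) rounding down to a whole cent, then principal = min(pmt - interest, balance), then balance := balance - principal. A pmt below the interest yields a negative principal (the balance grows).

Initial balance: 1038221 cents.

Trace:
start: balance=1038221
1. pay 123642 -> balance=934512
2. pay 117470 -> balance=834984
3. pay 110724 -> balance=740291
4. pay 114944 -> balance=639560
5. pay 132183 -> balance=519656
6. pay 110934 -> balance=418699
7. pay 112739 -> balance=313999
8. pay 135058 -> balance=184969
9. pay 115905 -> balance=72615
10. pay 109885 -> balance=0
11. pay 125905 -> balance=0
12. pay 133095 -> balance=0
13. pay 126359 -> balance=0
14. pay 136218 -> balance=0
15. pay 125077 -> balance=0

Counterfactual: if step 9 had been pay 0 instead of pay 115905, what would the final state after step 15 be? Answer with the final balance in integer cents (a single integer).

0

(re-executing from step 9 with the substitution; state before step 9: balance=184969)
9. pay 0 -> balance=188520
10. pay 109885 -> balance=82254
11. pay 125905 -> balance=0
12. pay 133095 -> balance=0
13. pay 126359 -> balance=0
14. pay 136218 -> balance=0
15. pay 125077 -> balance=0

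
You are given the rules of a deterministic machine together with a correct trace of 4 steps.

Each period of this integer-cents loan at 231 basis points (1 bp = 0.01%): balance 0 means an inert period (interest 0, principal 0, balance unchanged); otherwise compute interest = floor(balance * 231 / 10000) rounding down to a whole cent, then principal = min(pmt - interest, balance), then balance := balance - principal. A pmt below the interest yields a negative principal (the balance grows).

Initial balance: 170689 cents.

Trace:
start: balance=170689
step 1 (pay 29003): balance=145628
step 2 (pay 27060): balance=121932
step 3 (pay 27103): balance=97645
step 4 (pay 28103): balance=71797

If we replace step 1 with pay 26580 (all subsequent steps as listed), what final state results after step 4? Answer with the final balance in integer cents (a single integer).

74391

(re-executing from step 1 with the substitution; state before step 1: balance=170689)
step 1 (pay 26580): balance=148051
step 2 (pay 27060): balance=124410
step 3 (pay 27103): balance=100180
step 4 (pay 28103): balance=74391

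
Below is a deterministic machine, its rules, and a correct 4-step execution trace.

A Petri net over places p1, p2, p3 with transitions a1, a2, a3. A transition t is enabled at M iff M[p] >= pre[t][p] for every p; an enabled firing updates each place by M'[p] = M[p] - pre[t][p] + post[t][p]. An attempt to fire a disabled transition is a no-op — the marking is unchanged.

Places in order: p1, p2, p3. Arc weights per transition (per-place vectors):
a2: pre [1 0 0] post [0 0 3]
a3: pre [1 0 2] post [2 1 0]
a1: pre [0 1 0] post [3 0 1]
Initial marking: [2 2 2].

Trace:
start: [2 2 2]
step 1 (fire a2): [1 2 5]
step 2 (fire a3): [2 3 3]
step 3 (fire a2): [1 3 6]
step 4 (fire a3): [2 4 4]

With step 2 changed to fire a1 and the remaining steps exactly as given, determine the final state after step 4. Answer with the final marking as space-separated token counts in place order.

(re-executing from step 2 with the substitution; state before step 2: [1 2 5])
step 2 (fire a1): [4 1 6]
step 3 (fire a2): [3 1 9]
step 4 (fire a3): [4 2 7]

4 2 7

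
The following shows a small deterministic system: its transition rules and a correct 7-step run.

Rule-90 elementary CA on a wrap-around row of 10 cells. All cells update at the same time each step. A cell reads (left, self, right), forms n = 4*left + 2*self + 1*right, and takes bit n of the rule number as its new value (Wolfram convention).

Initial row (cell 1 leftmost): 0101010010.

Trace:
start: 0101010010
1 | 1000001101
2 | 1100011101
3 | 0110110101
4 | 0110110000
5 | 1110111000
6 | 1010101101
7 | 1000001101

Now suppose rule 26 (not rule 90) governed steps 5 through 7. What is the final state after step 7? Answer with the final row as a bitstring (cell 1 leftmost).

(re-executing steps 5..7 under rule 26; state before step 5: 0110110000)
5 | 1100101000
6 | 1011000101
7 | 0010101001

0010101001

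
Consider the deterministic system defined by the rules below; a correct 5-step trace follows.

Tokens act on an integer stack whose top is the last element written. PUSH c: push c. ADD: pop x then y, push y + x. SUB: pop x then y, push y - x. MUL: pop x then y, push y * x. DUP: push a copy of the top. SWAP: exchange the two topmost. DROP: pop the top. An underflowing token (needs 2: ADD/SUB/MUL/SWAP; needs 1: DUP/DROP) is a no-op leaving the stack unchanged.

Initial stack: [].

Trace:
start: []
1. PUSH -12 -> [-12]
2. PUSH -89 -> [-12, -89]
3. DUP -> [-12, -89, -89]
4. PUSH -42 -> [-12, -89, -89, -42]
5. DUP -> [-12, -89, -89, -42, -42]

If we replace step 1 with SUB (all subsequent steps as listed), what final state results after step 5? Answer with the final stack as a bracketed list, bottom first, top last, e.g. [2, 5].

[-89, -89, -42, -42]

(re-executing from step 1 with the substitution; state before step 1: [])
1. SUB -> []
2. PUSH -89 -> [-89]
3. DUP -> [-89, -89]
4. PUSH -42 -> [-89, -89, -42]
5. DUP -> [-89, -89, -42, -42]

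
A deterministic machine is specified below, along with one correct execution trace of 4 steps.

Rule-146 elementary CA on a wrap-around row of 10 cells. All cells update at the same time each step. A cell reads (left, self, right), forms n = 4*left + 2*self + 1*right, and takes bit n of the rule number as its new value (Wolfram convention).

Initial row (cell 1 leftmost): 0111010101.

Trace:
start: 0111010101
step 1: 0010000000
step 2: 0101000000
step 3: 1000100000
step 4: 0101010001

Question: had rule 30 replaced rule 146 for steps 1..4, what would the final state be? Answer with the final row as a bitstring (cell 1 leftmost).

0111111101

(re-executing steps 1..4 under rule 30; state before step 1: 0111010101)
step 1: 0100010101
step 2: 0110110101
step 3: 0100100101
step 4: 0111111101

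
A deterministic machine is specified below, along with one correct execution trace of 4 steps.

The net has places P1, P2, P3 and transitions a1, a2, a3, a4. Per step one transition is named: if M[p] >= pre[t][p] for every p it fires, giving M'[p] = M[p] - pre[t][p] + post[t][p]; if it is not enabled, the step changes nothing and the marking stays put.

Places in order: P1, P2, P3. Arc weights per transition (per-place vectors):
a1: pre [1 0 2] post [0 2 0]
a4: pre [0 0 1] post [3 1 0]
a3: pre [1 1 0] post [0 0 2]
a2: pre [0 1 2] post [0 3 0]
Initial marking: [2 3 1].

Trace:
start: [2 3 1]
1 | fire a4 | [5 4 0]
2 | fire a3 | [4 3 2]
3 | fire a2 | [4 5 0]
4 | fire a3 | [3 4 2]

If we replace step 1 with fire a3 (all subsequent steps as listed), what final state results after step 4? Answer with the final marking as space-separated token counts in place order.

0 3 3

(re-executing from step 1 with the substitution; state before step 1: [2 3 1])
1 | fire a3 | [1 2 3]
2 | fire a3 | [0 1 5]
3 | fire a2 | [0 3 3]
4 | fire a3 | [0 3 3]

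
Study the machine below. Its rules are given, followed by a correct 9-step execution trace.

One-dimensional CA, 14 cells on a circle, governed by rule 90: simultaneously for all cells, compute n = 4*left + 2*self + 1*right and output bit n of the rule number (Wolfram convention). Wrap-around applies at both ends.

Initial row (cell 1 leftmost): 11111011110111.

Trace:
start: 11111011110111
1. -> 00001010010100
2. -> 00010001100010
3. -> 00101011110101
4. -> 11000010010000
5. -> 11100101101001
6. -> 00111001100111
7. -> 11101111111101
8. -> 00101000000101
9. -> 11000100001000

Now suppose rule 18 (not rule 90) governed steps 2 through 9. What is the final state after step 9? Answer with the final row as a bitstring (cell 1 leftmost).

(re-executing steps 2..9 under rule 18; state before step 2: 00001010010100)
2. -> 00010001100010
3. -> 00101010010101
4. -> 11000001100000
5. -> 00100010010001
6. -> 11010101101010
7. -> 00000000000000
8. -> 00000000000000
9. -> 00000000000000

00000000000000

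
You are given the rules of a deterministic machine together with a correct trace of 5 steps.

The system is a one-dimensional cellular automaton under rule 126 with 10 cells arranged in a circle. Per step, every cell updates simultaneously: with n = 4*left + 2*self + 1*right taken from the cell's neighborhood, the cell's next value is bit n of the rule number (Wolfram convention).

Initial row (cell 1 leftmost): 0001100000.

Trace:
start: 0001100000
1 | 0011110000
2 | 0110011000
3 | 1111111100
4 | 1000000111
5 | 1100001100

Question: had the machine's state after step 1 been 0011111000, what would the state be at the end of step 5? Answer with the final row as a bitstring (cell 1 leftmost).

1111011110

state after step 1 := 0011111000
2 | 0110001100
3 | 1111011110
4 | 1001110011
5 | 1111011110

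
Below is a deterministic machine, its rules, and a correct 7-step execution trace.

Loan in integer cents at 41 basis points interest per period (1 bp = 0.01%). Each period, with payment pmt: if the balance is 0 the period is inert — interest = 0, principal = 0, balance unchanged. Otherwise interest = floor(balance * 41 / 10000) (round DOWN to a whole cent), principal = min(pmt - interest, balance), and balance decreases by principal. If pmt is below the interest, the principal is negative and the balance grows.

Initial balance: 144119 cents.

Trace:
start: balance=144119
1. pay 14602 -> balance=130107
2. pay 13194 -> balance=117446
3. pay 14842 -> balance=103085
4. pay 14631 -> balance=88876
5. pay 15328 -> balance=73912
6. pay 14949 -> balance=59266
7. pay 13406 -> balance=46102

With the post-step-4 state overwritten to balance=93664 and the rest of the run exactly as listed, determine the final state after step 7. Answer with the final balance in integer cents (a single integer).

50949

state after step 4 := balance=93664
5. pay 15328 -> balance=78720
6. pay 14949 -> balance=64093
7. pay 13406 -> balance=50949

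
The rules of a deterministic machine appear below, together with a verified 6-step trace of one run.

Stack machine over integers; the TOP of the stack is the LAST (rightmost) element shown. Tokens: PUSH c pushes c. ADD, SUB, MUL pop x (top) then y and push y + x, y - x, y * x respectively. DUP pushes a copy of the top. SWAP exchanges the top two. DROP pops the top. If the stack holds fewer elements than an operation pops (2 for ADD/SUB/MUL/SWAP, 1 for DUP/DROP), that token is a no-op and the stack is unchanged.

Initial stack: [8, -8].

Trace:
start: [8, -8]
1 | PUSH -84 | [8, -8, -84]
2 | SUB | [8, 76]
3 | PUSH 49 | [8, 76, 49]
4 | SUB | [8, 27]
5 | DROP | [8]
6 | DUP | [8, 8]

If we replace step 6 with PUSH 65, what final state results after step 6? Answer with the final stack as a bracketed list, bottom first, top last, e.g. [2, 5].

(re-executing from step 6 with the substitution; state before step 6: [8])
6 | PUSH 65 | [8, 65]

[8, 65]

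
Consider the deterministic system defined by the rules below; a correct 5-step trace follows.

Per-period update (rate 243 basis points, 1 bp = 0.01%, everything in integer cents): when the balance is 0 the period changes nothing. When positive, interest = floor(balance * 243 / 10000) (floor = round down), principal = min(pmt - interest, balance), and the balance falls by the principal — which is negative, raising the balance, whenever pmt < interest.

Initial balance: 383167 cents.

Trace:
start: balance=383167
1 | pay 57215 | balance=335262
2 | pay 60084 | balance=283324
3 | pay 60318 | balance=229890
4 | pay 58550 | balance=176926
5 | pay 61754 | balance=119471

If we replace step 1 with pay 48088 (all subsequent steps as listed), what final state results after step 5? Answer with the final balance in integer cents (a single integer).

129518

(re-executing from step 1 with the substitution; state before step 1: balance=383167)
1 | pay 48088 | balance=344389
2 | pay 60084 | balance=292673
3 | pay 60318 | balance=239466
4 | pay 58550 | balance=186735
5 | pay 61754 | balance=129518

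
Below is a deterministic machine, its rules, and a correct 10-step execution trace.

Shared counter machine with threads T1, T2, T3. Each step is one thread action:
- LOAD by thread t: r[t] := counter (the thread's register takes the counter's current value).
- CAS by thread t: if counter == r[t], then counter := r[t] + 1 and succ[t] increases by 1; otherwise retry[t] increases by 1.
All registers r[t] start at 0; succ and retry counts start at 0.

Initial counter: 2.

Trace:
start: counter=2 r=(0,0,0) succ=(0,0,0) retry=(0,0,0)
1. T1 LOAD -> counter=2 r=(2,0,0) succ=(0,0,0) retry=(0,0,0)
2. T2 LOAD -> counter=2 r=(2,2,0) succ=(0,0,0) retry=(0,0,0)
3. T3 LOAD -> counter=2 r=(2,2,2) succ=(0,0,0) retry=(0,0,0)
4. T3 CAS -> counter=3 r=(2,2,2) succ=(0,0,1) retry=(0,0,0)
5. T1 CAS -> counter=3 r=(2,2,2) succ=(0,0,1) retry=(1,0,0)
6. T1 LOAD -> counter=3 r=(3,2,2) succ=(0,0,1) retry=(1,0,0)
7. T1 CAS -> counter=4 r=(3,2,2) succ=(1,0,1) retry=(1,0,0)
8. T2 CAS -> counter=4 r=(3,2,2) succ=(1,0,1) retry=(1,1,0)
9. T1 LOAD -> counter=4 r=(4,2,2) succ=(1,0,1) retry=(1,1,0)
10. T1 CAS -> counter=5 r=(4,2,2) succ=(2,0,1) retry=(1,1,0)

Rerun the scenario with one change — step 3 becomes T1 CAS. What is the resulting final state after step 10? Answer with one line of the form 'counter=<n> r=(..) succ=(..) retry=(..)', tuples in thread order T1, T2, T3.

counter=5 r=(4,2,0) succ=(3,0,0) retry=(1,1,1)

(re-executing from step 3 with the substitution; state before step 3: counter=2 r=(2,2,0) succ=(0,0,0) retry=(0,0,0))
3. T1 CAS -> counter=3 r=(2,2,0) succ=(1,0,0) retry=(0,0,0)
4. T3 CAS -> counter=3 r=(2,2,0) succ=(1,0,0) retry=(0,0,1)
5. T1 CAS -> counter=3 r=(2,2,0) succ=(1,0,0) retry=(1,0,1)
6. T1 LOAD -> counter=3 r=(3,2,0) succ=(1,0,0) retry=(1,0,1)
7. T1 CAS -> counter=4 r=(3,2,0) succ=(2,0,0) retry=(1,0,1)
8. T2 CAS -> counter=4 r=(3,2,0) succ=(2,0,0) retry=(1,1,1)
9. T1 LOAD -> counter=4 r=(4,2,0) succ=(2,0,0) retry=(1,1,1)
10. T1 CAS -> counter=5 r=(4,2,0) succ=(3,0,0) retry=(1,1,1)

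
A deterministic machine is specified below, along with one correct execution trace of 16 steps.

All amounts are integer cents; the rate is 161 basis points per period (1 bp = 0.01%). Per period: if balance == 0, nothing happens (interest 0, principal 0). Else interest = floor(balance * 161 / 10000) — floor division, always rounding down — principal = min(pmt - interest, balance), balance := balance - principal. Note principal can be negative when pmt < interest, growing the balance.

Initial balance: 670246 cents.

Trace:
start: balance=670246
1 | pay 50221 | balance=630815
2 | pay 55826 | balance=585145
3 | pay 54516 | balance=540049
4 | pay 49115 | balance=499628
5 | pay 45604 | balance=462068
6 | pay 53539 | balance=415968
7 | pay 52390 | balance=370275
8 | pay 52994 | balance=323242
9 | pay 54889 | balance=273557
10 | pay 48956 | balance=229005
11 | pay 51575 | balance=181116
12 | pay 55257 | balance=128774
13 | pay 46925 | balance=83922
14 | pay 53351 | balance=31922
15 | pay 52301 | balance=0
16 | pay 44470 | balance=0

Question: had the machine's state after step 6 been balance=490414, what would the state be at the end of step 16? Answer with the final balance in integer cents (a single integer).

state after step 6 := balance=490414
7 | pay 52390 | balance=445919
8 | pay 52994 | balance=400104
9 | pay 54889 | balance=351656
10 | pay 48956 | balance=308361
11 | pay 51575 | balance=261750
12 | pay 55257 | balance=210707
13 | pay 46925 | balance=167174
14 | pay 53351 | balance=116514
15 | pay 52301 | balance=66088
16 | pay 44470 | balance=22682

22682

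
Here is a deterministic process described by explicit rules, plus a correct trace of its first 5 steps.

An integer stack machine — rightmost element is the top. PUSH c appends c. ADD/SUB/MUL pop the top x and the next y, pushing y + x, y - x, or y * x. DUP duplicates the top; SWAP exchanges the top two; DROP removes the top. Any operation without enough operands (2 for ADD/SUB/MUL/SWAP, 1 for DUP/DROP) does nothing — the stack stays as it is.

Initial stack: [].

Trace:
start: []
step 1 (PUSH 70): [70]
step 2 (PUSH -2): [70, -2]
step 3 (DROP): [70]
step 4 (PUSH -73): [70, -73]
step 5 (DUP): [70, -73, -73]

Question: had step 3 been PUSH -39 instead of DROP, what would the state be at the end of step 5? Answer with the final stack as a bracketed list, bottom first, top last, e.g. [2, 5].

[70, -2, -39, -73, -73]

(re-executing from step 3 with the substitution; state before step 3: [70, -2])
step 3 (PUSH -39): [70, -2, -39]
step 4 (PUSH -73): [70, -2, -39, -73]
step 5 (DUP): [70, -2, -39, -73, -73]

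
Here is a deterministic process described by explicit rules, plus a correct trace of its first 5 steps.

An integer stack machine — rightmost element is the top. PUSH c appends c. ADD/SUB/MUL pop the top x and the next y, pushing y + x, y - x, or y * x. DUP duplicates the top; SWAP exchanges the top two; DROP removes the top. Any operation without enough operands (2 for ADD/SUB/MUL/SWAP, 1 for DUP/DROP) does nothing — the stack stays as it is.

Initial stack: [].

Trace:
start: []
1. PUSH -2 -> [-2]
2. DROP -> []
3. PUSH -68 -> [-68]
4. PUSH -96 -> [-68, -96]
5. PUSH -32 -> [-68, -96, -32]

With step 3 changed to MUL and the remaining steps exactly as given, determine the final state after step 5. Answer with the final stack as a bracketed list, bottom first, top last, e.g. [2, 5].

[-96, -32]

(re-executing from step 3 with the substitution; state before step 3: [])
3. MUL -> []
4. PUSH -96 -> [-96]
5. PUSH -32 -> [-96, -32]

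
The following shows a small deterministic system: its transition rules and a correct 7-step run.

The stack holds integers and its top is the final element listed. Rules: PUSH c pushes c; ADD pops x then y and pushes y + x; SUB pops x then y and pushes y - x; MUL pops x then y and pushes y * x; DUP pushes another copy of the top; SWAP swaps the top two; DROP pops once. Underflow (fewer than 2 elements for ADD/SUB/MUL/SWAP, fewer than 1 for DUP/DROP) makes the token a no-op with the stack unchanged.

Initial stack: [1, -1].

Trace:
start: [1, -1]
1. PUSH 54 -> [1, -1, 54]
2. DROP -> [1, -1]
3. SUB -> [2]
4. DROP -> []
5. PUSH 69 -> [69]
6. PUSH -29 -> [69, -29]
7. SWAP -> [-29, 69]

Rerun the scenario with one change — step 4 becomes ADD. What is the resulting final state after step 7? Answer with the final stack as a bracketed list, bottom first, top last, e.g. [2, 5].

[2, -29, 69]

(re-executing from step 4 with the substitution; state before step 4: [2])
4. ADD -> [2]
5. PUSH 69 -> [2, 69]
6. PUSH -29 -> [2, 69, -29]
7. SWAP -> [2, -29, 69]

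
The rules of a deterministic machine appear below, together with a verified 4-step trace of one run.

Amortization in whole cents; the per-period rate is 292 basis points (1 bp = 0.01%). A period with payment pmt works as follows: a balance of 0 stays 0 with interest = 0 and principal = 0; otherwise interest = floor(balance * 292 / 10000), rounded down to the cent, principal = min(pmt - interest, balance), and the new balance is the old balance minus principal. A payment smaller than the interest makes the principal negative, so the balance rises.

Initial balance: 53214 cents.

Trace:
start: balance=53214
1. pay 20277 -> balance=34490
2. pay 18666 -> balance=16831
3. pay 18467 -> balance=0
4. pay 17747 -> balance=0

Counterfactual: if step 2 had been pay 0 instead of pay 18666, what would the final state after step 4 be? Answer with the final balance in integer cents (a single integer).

846

(re-executing from step 2 with the substitution; state before step 2: balance=34490)
2. pay 0 -> balance=35497
3. pay 18467 -> balance=18066
4. pay 17747 -> balance=846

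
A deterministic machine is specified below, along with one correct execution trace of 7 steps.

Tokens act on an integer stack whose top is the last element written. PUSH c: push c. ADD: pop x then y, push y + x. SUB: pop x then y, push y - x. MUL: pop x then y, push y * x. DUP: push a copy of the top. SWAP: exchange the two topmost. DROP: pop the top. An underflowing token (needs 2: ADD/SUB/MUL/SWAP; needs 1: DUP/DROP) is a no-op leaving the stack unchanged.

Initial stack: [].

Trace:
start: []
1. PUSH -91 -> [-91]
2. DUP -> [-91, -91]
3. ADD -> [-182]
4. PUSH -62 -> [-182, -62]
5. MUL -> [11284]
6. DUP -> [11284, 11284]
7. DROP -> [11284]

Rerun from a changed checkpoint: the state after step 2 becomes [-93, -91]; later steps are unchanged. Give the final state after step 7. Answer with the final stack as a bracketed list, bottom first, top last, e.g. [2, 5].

[11408]

state after step 2 := [-93, -91]
3. ADD -> [-184]
4. PUSH -62 -> [-184, -62]
5. MUL -> [11408]
6. DUP -> [11408, 11408]
7. DROP -> [11408]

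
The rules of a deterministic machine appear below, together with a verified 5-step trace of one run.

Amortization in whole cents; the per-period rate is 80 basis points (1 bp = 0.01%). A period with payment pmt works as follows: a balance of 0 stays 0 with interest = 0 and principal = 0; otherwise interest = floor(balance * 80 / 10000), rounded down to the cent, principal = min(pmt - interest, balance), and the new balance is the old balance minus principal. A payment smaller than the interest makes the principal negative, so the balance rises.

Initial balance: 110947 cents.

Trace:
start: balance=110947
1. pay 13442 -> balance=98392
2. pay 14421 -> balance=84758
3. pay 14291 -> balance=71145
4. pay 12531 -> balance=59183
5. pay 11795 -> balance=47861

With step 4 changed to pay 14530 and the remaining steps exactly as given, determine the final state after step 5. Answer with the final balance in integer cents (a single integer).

45846

(re-executing from step 4 with the substitution; state before step 4: balance=71145)
4. pay 14530 -> balance=57184
5. pay 11795 -> balance=45846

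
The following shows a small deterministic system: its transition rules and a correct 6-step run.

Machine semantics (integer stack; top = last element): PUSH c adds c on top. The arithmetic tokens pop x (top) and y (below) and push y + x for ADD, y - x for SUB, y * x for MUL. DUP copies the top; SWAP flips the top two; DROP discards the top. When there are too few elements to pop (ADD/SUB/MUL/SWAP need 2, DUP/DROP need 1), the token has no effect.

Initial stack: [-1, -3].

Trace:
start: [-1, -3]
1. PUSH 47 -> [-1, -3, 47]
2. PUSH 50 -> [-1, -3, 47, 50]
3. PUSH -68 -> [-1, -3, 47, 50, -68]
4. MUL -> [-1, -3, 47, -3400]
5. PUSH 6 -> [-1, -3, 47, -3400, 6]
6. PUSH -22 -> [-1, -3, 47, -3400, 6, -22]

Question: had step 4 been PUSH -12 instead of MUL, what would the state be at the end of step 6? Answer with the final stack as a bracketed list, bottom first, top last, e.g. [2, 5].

(re-executing from step 4 with the substitution; state before step 4: [-1, -3, 47, 50, -68])
4. PUSH -12 -> [-1, -3, 47, 50, -68, -12]
5. PUSH 6 -> [-1, -3, 47, 50, -68, -12, 6]
6. PUSH -22 -> [-1, -3, 47, 50, -68, -12, 6, -22]

[-1, -3, 47, 50, -68, -12, 6, -22]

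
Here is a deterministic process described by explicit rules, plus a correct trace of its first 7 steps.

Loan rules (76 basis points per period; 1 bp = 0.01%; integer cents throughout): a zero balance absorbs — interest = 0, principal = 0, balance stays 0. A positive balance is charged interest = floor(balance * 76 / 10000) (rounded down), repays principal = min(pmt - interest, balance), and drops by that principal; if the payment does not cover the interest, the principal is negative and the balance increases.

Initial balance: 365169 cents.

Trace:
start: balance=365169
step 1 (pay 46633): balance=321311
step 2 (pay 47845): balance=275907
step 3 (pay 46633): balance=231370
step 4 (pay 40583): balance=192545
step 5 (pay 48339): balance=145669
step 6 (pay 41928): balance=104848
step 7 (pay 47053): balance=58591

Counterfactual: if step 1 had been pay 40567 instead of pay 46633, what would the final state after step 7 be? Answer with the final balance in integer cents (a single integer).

(re-executing from step 1 with the substitution; state before step 1: balance=365169)
step 1 (pay 40567): balance=327377
step 2 (pay 47845): balance=282020
step 3 (pay 46633): balance=237530
step 4 (pay 40583): balance=198752
step 5 (pay 48339): balance=151923
step 6 (pay 41928): balance=111149
step 7 (pay 47053): balance=64940

64940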